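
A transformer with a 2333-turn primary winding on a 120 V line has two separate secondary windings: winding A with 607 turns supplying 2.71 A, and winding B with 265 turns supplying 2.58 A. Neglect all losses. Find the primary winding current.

I_p ≈ 0.998 A

V_A = 120 × 607/2333 = 31.222 V; V_B = 120 × 265/2333 = 13.631 V.
P_out = V_A I_A + V_B I_B = 31.222×2.71 + 13.631×2.58 = 84.611 + 35.167 = 119.78 W.
Ideal ⇒ P_in = P_out, so I_p = P_out/V_p = 119.78/120 = 0.998 A.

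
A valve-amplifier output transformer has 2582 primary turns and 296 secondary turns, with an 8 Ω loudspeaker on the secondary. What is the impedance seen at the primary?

Z_p ≈ 609 Ω

Z_p = (N_p/N_s)² × Z_s = (2582/296)² × 8 = 609 Ω.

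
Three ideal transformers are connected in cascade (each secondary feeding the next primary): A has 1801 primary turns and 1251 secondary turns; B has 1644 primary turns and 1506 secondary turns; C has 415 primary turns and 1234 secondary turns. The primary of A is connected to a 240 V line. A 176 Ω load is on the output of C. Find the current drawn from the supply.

After A: V = 240.00 × 1251/1801 = 166.71 V.
After B: V = 166.71 × 1506/1644 = 152.71 V.
After C: V = 152.71 × 1234/415 = 454.09 V.
I_load = 454.09/176 = 2.5801 A, so P_out = 454.09 × 2.5801 = 1171.6 W.
All ideal ⇒ P_in = P_out, so I_supply = 1171.6/240 = 4.88 A.

I_supply ≈ 4.88 A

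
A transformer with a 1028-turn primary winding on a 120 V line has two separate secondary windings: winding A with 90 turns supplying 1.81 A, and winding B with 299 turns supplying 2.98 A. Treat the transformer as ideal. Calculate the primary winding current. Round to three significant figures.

V_A = 120 × 90/1028 = 10.506 V; V_B = 120 × 299/1028 = 34.903 V.
P_out = V_A I_A + V_B I_B = 10.506×1.81 + 34.903×2.98 = 19.016 + 104.01 = 123.03 W.
Ideal ⇒ P_in = P_out, so I_p = P_out/V_p = 123.03/120 = 1.03 A.

I_p ≈ 1.03 A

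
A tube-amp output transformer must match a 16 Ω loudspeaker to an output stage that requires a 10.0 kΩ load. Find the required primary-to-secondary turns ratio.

N_p/N_s ≈ 25.0

Z_p/Z_s = (N_p/N_s)², so N_p/N_s = √(10000/16) = √625 = 25.0.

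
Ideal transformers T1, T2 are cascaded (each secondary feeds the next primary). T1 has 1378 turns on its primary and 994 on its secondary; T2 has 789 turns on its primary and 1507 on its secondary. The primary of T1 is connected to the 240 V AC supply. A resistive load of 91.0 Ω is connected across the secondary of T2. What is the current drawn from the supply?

I_supply ≈ 5.01 A

Secondary of T1: V = 240.00 × 994/1378 = 173.12 V.
Secondary of T2: V = 173.12 × 1507/789 = 330.66 V.
I_load = 330.66/91.0 = 3.6337 A, so P_out = 330.66 × 3.6337 = 1201.5 W.
All ideal ⇒ P_in = P_out, so I_supply = 1201.5/240 = 5.01 A.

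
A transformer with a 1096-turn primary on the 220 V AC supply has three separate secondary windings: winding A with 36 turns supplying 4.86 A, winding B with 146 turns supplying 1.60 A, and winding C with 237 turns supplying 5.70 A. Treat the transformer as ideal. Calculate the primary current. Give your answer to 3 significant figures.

I_p ≈ 1.61 A

V_A = 220 × 36/1096 = 7.2263 V; V_B = 220 × 146/1096 = 29.307 V; V_C = 220 × 237/1096 = 47.573 V.
P_out = V_A I_A + V_B I_B + V_C I_C = 7.2263×4.86 + 29.307×1.60 + 47.573×5.70 = 35.120 + 46.891 + 271.17 = 353.18 W.
Ideal ⇒ P_in = P_out, so I_p = P_out/V_p = 353.18/220 = 1.61 A.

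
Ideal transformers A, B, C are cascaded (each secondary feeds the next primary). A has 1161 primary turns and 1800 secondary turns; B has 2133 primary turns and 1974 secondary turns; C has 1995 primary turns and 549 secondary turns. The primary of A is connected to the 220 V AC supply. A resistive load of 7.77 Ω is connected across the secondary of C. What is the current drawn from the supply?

Secondary of A: V = 220.00 × 1800/1161 = 341.09 V.
Secondary of B: V = 341.09 × 1974/2133 = 315.66 V.
Secondary of C: V = 315.66 × 549/1995 = 86.866 V.
I_load = 86.866/7.77 = 11.180 A, so P_out = 86.866 × 11.180 = 971.13 W.
All ideal ⇒ P_in = P_out, so I_supply = 971.13/220 = 4.41 A.

I_supply ≈ 4.41 A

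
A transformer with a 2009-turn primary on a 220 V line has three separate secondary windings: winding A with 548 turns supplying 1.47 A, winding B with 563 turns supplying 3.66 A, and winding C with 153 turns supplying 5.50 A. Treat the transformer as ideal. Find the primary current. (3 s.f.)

I_p ≈ 1.85 A

V_A = 220 × 548/2009 = 60.010 V; V_B = 220 × 563/2009 = 61.653 V; V_C = 220 × 153/2009 = 16.755 V.
P_out = V_A I_A + V_B I_B + V_C I_C = 60.010×1.47 + 61.653×3.66 + 16.755×5.50 = 88.215 + 225.65 + 92.150 = 406.01 W.
Ideal ⇒ P_in = P_out, so I_p = P_out/V_p = 406.01/220 = 1.85 A.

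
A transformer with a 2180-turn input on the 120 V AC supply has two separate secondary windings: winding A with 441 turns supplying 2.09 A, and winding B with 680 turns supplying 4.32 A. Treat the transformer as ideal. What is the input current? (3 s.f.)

I_in ≈ 1.77 A

V_A = 120 × 441/2180 = 24.275 V; V_B = 120 × 680/2180 = 37.431 V.
P_out = V_A I_A + V_B I_B = 24.275×2.09 + 37.431×4.32 = 50.735 + 161.70 = 212.44 W.
Ideal ⇒ P_in = P_out, so I_in = P_out/V_in = 212.44/120 = 1.77 A.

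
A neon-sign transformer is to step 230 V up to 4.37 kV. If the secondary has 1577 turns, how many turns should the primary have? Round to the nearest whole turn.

N_p = 83 turns

N_p/N_s = V_p/V_s, so N_p = 1577 × 230/4370 = 83.0 ≈ 83 turns.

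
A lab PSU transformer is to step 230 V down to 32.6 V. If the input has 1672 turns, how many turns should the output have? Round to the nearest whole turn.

N_out = 237 turns

N_out/N_in = V_out/V_in, so N_out = 1672 × 32.6/230 = 237.0 ≈ 237 turns.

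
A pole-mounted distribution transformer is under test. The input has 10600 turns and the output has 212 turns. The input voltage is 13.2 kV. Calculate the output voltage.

V_out/V_in = N_out/N_in, so V_out = 13200 × 212/10600 = 264 V.

V_out ≈ 264 V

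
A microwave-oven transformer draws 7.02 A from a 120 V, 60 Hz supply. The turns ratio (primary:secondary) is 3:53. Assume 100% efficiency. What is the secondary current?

I_s ≈ 0.397 A

I_s/I_p = N_p/N_s, so I_s = 7.02 × 3/53 = 0.397 A.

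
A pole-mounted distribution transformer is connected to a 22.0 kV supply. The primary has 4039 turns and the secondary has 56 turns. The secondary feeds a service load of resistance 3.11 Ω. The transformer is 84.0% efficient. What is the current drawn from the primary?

I_p ≈ 1.62 A

V_s = 22000 × 56/4039 = 305.03 V.
I_s = V_s/R = 305.03/3.11 = 98.079 A.
P_out = V_s I_s = 305.03 × 98.079 = 29917 W.
P_in = P_out/η = 29917/0.840 = 35615 W.
I_p = P_in/V_p = 35615/22000 = 1.62 A.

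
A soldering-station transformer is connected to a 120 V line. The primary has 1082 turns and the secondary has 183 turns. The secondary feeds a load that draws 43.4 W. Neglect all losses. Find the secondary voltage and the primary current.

V_s ≈ 20.3 V, I_p ≈ 0.362 A

V_s = V_p × N_s/N_p = 120 × 183/1082 = 20.296 V.
I_s = P/V_s = 43.4/20.296 = 2.1384 A.
I_p = I_s × N_s/N_p = 2.1384 × 183/1082 = 0.362 A.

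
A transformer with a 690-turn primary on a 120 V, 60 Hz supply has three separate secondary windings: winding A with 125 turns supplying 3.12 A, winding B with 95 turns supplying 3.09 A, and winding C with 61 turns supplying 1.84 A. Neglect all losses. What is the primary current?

I_p ≈ 1.15 A

V_A = 120 × 125/690 = 21.739 V; V_B = 120 × 95/690 = 16.522 V; V_C = 120 × 61/690 = 10.609 V.
P_out = V_A I_A + V_B I_B + V_C I_C = 21.739×3.12 + 16.522×3.09 + 10.609×1.84 = 67.826 + 51.052 + 19.520 = 138.40 W.
Ideal ⇒ P_in = P_out, so I_p = P_out/V_p = 138.40/120 = 1.15 A.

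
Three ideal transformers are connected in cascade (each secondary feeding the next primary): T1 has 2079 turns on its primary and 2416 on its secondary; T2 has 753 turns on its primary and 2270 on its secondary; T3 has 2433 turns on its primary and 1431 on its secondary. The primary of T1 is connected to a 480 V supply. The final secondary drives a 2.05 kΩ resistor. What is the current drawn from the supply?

After T1: V = 480.00 × 2416/2079 = 557.81 V.
After T2: V = 557.81 × 2270/753 = 1681.6 V.
After T3: V = 1681.6 × 1431/2433 = 989.04 V.
I_load = 989.04/2050 = 0.48246 A, so P_out = 989.04 × 0.48246 = 477.17 W.
All ideal ⇒ P_in = P_out, so I_supply = 477.17/480 = 0.994 A.

I_supply ≈ 0.994 A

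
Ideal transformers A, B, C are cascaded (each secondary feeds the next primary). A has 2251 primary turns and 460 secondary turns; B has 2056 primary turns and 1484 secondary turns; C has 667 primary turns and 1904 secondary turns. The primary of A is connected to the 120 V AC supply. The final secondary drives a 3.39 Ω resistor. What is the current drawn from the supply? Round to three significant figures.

I_supply ≈ 6.28 A

After A: V = 120.00 × 460/2251 = 24.522 V.
After B: V = 24.522 × 1484/2056 = 17.700 V.
After C: V = 17.700 × 1904/667 = 50.526 V.
I_load = 50.526/3.39 = 14.904 A, so P_out = 50.526 × 14.904 = 753.06 W.
All ideal ⇒ P_in = P_out, so I_supply = 753.06/120 = 6.28 A.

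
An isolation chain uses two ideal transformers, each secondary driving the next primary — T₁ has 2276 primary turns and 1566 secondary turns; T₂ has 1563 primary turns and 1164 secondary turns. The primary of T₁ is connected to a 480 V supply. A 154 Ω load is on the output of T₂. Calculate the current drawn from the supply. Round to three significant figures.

Secondary of T₁: V = 480.00 × 1566/2276 = 330.26 V.
Secondary of T₂: V = 330.26 × 1164/1563 = 245.95 V.
I_load = 245.95/154 = 1.5971 A, so P_out = 245.95 × 1.5971 = 392.82 W.
All ideal ⇒ P_in = P_out, so I_supply = 392.82/480 = 0.818 A.

I_supply ≈ 0.818 A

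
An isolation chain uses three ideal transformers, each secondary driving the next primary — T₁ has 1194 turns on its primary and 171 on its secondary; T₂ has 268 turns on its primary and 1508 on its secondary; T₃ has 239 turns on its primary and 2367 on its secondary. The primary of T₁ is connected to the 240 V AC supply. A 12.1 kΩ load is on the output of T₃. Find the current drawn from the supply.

Secondary of T₁: V = 240.00 × 171/1194 = 34.372 V.
Secondary of T₂: V = 34.372 × 1508/268 = 193.41 V.
Secondary of T₃: V = 193.41 × 2367/239 = 1915.4 V.
I_load = 1915.4/12100 = 0.15830 A, so P_out = 1915.4 × 0.15830 = 303.22 W.
All ideal ⇒ P_in = P_out, so I_supply = 303.22/240 = 1.26 A.

I_supply ≈ 1.26 A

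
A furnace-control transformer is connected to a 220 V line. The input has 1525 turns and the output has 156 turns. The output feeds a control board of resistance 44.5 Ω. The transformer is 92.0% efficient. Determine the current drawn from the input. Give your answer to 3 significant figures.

I_in ≈ 0.0562 A

V_out = 220 × 156/1525 = 22.505 V.
I_out = V_out/R = 22.505/44.5 = 0.50573 A.
P_out = V_out I_out = 22.505 × 0.50573 = 11.381 W.
P_in = P_out/η = 11.381/0.920 = 12.371 W.
I_in = P_in/V_in = 12.371/220 = 0.0562 A.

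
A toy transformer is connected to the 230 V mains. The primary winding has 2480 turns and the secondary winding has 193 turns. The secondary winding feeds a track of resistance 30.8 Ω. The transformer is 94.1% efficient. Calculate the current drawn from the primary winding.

I_p ≈ 0.0481 A

V_s = 230 × 193/2480 = 17.899 V.
I_s = V_s/R = 17.899/30.8 = 0.58114 A.
P_out = V_s I_s = 17.899 × 0.58114 = 10.402 W.
P_in = P_out/η = 10.402/0.941 = 11.054 W.
I_p = P_in/V_p = 11.054/230 = 0.0481 A.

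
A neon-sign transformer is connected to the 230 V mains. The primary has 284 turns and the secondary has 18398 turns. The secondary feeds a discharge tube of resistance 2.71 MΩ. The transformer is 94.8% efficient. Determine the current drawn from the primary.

I_p ≈ 0.376 A

V_s = 230 × 18398/284 = 14900 V.
I_s = V_s/R = 14900/(2.71×10^6) = 0.0054981 A.
P_out = V_s I_s = 14900 × 0.0054981 = 81.920 W.
P_in = P_out/η = 81.920/0.948 = 86.414 W.
I_p = P_in/V_p = 86.414/230 = 0.376 A.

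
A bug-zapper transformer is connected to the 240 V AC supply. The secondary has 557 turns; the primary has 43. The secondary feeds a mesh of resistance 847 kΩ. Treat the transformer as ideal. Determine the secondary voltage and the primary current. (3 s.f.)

V_s = V_p × N_s/N_p = 240 × 557/43 = 3108.8 V.
I_s = V_s/R = 3108.8/847000 = 0.0036704 A.
I_p = I_s × N_s/N_p = 0.0036704 × 557/43 = 0.0475 A.

V_s ≈ 3110 V, I_p ≈ 0.0475 A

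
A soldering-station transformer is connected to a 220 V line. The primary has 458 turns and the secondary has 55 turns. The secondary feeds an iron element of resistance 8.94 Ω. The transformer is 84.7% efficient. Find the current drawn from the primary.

I_p ≈ 0.419 A

V_s = 220 × 55/458 = 26.419 V.
I_s = V_s/R = 26.419/8.94 = 2.9552 A.
P_out = V_s I_s = 26.419 × 2.9552 = 78.073 W.
P_in = P_out/η = 78.073/0.847 = 92.176 W.
I_p = P_in/V_p = 92.176/220 = 0.419 A.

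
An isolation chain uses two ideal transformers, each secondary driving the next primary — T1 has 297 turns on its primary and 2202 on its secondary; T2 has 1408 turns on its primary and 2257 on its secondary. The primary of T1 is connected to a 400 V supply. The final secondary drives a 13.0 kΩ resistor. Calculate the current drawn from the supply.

I_supply ≈ 4.35 A

Secondary of T1: V = 400.00 × 2202/297 = 2965.7 V.
Secondary of T2: V = 2965.7 × 2257/1408 = 4753.9 V.
I_load = 4753.9/13000 = 0.36568 A, so P_out = 4753.9 × 0.36568 = 1738.4 W.
All ideal ⇒ P_in = P_out, so I_supply = 1738.4/400 = 4.35 A.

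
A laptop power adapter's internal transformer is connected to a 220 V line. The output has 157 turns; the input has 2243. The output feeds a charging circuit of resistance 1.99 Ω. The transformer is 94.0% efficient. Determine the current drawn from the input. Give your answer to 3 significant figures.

I_in ≈ 0.576 A

V_out = 220 × 157/2243 = 15.399 V.
I_out = V_out/R = 15.399/1.99 = 7.7382 A.
P_out = V_out I_out = 15.399 × 7.7382 = 119.16 W.
P_in = P_out/η = 119.16/0.940 = 126.77 W.
I_in = P_in/V_in = 126.77/220 = 0.576 A.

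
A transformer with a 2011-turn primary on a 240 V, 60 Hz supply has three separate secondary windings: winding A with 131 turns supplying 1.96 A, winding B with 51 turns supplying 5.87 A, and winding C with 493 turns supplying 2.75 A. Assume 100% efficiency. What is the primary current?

I_p ≈ 0.951 A

V_A = 240 × 131/2011 = 15.634 V; V_B = 240 × 51/2011 = 6.0865 V; V_C = 240 × 493/2011 = 58.836 V.
P_out = V_A I_A + V_B I_B + V_C I_C = 15.634×1.96 + 6.0865×5.87 + 58.836×2.75 = 30.643 + 35.728 + 161.80 = 228.17 W.
Ideal ⇒ P_in = P_out, so I_p = P_out/V_p = 228.17/240 = 0.951 A.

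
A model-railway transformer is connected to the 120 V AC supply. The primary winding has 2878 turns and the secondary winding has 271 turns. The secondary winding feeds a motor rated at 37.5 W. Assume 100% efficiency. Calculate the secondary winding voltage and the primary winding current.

V_s ≈ 11.3 V, I_p ≈ 0.312 A

V_s = V_p × N_s/N_p = 120 × 271/2878 = 11.300 V.
I_s = P/V_s = 37.5/11.300 = 3.3187 A.
I_p = I_s × N_s/N_p = 3.3187 × 271/2878 = 0.312 A.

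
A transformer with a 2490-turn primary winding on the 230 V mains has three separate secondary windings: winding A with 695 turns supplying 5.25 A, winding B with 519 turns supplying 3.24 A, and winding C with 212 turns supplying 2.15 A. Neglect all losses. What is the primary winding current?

V_A = 230 × 695/2490 = 64.197 V; V_B = 230 × 519/2490 = 47.940 V; V_C = 230 × 212/2490 = 19.582 V.
P_out = V_A I_A + V_B I_B + V_C I_C = 64.197×5.25 + 47.940×3.24 + 19.582×2.15 = 337.03 + 155.32 + 42.102 = 534.46 W.
Ideal ⇒ P_in = P_out, so I_p = P_out/V_p = 534.46/230 = 2.32 A.

I_p ≈ 2.32 A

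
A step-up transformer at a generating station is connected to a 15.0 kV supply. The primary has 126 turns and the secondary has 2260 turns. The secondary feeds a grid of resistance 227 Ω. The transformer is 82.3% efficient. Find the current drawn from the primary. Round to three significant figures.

I_p ≈ 25800 A

V_s = 15000 × 2260/126 = 269050 V.
I_s = V_s/R = 269050/227 = 1185.2 A.
P_out = V_s I_s = 269050 × 1185.2 = 3.1888×10^8 W.
P_in = P_out/η = 3.1888×10^8/0.823 = 3.8747×10^8 W.
I_p = P_in/V_p = 3.8747×10^8/15000 = 25800 A.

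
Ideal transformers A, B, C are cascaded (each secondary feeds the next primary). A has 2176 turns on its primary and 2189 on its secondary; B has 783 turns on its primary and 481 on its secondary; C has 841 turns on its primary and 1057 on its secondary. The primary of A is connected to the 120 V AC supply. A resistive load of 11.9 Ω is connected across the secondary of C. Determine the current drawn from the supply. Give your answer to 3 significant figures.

I_supply ≈ 6.08 A

After A: V = 120.00 × 2189/2176 = 120.72 V.
After B: V = 120.72 × 481/783 = 74.157 V.
After C: V = 74.157 × 1057/841 = 93.203 V.
I_load = 93.203/11.9 = 7.8322 A, so P_out = 93.203 × 7.8322 = 729.98 W.
All ideal ⇒ P_in = P_out, so I_supply = 729.98/120 = 6.08 A.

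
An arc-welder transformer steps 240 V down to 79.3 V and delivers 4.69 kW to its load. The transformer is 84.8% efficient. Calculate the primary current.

I_p ≈ 23.0 A

P_in = P_out/η = 4690/0.848 = 5530.7 W.
I_p = P_in/V_p = 5530.7/240 = 23.0 A.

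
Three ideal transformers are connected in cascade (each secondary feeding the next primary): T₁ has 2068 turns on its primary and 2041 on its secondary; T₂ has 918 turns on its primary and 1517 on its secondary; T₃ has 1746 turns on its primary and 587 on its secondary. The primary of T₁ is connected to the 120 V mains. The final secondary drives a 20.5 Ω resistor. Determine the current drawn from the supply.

I_supply ≈ 1.76 A

After T₁: V = 120.00 × 2041/2068 = 118.43 V.
After T₂: V = 118.43 × 1517/918 = 195.71 V.
After T₃: V = 195.71 × 587/1746 = 65.798 V.
I_load = 65.798/20.5 = 3.2096 A, so P_out = 65.798 × 3.2096 = 211.19 W.
All ideal ⇒ P_in = P_out, so I_supply = 211.19/120 = 1.76 A.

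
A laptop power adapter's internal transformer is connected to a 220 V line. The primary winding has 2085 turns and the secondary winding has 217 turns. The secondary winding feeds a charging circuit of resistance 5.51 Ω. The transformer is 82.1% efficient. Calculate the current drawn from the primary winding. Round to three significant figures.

I_p ≈ 0.527 A

V_s = 220 × 217/2085 = 22.897 V.
I_s = V_s/R = 22.897/5.51 = 4.1555 A.
P_out = V_s I_s = 22.897 × 4.1555 = 95.148 W.
P_in = P_out/η = 95.148/0.821 = 115.89 W.
I_p = P_in/V_p = 115.89/220 = 0.527 A.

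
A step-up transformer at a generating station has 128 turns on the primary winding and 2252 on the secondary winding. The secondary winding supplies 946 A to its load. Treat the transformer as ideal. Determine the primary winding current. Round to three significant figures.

I_p ≈ 16600 A

For an ideal transformer I_p/I_s = N_s/N_p, so I_p = 946 × 2252/128 = 16600 A.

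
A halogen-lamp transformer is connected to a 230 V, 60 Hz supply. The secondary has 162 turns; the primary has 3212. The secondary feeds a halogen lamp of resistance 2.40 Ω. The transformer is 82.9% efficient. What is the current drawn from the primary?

V_s = 230 × 162/3212 = 11.600 V.
I_s = V_s/R = 11.600/2.40 = 4.8334 A.
P_out = V_s I_s = 11.600 × 4.8334 = 56.069 W.
P_in = P_out/η = 56.069/0.829 = 67.635 W.
I_p = P_in/V_p = 67.635/230 = 0.294 A.

I_p ≈ 0.294 A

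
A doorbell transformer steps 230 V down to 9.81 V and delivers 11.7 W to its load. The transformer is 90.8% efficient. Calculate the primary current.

P_in = P_out/η = 11.7/0.908 = 12.885 W.
I_p = P_in/V_p = 12.885/230 = 0.0560 A.

I_p ≈ 0.0560 A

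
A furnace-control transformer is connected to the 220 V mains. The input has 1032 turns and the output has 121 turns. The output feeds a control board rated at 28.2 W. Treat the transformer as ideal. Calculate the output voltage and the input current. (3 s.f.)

V_out ≈ 25.8 V, I_in ≈ 0.128 A

V_out = V_in × N_out/N_in = 220 × 121/1032 = 25.795 V.
I_out = P/V_out = 28.2/25.795 = 1.0933 A.
I_in = I_out × N_out/N_in = 1.0933 × 121/1032 = 0.128 A.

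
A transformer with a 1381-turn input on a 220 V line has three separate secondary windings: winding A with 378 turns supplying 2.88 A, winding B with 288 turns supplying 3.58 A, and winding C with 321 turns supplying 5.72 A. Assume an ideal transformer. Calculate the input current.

V_A = 220 × 378/1381 = 60.217 V; V_B = 220 × 288/1381 = 45.880 V; V_C = 220 × 321/1381 = 51.137 V.
P_out = V_A I_A + V_B I_B + V_C I_C = 60.217×2.88 + 45.880×3.58 + 51.137×5.72 = 173.43 + 164.25 + 292.50 = 630.18 W.
Ideal ⇒ P_in = P_out, so I_in = P_out/V_in = 630.18/220 = 2.86 A.

I_in ≈ 2.86 A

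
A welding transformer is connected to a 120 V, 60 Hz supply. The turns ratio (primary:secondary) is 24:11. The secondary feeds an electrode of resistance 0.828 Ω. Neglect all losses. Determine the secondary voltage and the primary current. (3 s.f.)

V_s ≈ 55.0 V, I_p ≈ 30.4 A

V_s = V_p × N_s/N_p = 120 × 11/24 = 55.000 V.
I_s = V_s/R = 55.000/0.828 = 66.425 A.
I_p = I_s × N_s/N_p = 66.425 × 11/24 = 30.4 A.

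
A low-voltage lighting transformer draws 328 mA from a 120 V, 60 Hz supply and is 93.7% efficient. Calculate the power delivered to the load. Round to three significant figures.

P_in = V_in I_in = 120 × 0.328 = 39.360 W.
P_out = η P_in = 0.937 × 39.360 = 36.9 W.

P_out ≈ 36.9 W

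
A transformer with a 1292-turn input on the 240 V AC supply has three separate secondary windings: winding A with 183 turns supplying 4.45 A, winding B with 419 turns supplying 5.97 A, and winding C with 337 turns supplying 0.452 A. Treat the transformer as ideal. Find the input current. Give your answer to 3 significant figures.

V_A = 240 × 183/1292 = 33.994 V; V_B = 240 × 419/1292 = 77.833 V; V_C = 240 × 337/1292 = 62.601 V.
P_out = V_A I_A + V_B I_B + V_C I_C = 33.994×4.45 + 77.833×5.97 + 62.601×0.452 = 151.27 + 464.66 + 28.295 = 644.23 W.
Ideal ⇒ P_in = P_out, so I_in = P_out/V_in = 644.23/240 = 2.68 A.

I_in ≈ 2.68 A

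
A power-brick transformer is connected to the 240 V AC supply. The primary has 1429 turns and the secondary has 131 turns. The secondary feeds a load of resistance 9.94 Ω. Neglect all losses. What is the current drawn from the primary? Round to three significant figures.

I_p ≈ 0.203 A

V_s = V_p × N_s/N_p = 240 × 131/1429 = 22.001 V.
I_s = V_s/R = 22.001/9.94 = 2.2134 A.
For an ideal transformer I_p N_p = I_s N_s, so I_p = 2.2134 × 131/1429 = 0.203 A.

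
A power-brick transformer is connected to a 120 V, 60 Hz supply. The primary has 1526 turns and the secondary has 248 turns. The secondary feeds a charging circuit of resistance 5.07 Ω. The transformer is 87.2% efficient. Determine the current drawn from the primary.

V_s = 120 × 248/1526 = 19.502 V.
I_s = V_s/R = 19.502/5.07 = 3.8465 A.
P_out = V_s I_s = 19.502 × 3.8465 = 75.015 W.
P_in = P_out/η = 75.015/0.872 = 86.027 W.
I_p = P_in/V_p = 86.027/120 = 0.717 A.

I_p ≈ 0.717 A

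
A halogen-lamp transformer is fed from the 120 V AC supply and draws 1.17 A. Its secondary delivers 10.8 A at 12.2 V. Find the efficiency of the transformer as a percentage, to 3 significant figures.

η ≈ 93.8%

P_in = 120 × 1.17 = 140.400 W.
P_out = 12.2 × 10.8 = 131.760 W.
η = P_out/P_in = 131.760/140.400 = 0.938.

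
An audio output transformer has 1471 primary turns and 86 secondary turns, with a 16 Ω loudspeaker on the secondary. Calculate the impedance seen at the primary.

Z_p = (N_p/N_s)² × Z_s = (1471/86)² × 16 = 4680 Ω.

Z_p ≈ 4680 Ω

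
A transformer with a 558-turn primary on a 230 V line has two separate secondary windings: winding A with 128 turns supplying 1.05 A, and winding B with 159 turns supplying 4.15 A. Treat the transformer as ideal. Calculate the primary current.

I_p ≈ 1.42 A

V_A = 230 × 128/558 = 52.760 V; V_B = 230 × 159/558 = 65.538 V.
P_out = V_A I_A + V_B I_B = 52.760×1.05 + 65.538×4.15 = 55.398 + 271.98 = 327.38 W.
Ideal ⇒ P_in = P_out, so I_p = P_out/V_p = 327.38/230 = 1.42 A.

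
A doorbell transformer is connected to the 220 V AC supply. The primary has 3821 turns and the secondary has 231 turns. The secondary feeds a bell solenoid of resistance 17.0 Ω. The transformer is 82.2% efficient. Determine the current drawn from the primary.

I_p ≈ 0.0575 A

V_s = 220 × 231/3821 = 13.300 V.
I_s = V_s/R = 13.300/17.0 = 0.78236 A.
P_out = V_s I_s = 13.300 × 0.78236 = 10.406 W.
P_in = P_out/η = 10.406/0.822 = 12.659 W.
I_p = P_in/V_p = 12.659/220 = 0.0575 A.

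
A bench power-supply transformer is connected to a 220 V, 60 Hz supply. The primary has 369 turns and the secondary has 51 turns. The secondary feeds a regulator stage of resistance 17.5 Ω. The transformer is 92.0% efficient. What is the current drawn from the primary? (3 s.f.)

I_p ≈ 0.261 A

V_s = 220 × 51/369 = 30.407 V.
I_s = V_s/R = 30.407/17.5 = 1.7375 A.
P_out = V_s I_s = 30.407 × 1.7375 = 52.832 W.
P_in = P_out/η = 52.832/0.920 = 57.426 W.
I_p = P_in/V_p = 57.426/220 = 0.261 A.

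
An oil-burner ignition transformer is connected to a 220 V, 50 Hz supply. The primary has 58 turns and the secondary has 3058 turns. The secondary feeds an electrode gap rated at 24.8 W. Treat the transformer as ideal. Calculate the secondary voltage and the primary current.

V_s ≈ 11600 V, I_p ≈ 0.113 A

V_s = V_p × N_s/N_p = 220 × 3058/58 = 11599 V.
I_s = P/V_s = 24.8/11599 = 0.0021381 A.
I_p = I_s × N_s/N_p = 0.0021381 × 3058/58 = 0.113 A.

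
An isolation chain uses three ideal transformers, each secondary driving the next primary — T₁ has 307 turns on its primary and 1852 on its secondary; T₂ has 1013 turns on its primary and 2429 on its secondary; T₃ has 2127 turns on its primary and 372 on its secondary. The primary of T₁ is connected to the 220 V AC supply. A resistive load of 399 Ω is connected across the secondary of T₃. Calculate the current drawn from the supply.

I_supply ≈ 3.53 A

Secondary of T₁: V = 220.00 × 1852/307 = 1327.2 V.
Secondary of T₂: V = 1327.2 × 2429/1013 = 3182.3 V.
Secondary of T₃: V = 3182.3 × 372/2127 = 556.57 V.
I_load = 556.57/399 = 1.3949 A, so P_out = 556.57 × 1.3949 = 776.36 W.
All ideal ⇒ P_in = P_out, so I_supply = 776.36/220 = 3.53 A.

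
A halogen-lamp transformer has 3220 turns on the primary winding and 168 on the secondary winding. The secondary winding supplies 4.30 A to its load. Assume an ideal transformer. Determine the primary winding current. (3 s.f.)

For an ideal transformer I_p/I_s = N_s/N_p, so I_p = 4.30 × 168/3220 = 0.224 A.

I_p ≈ 0.224 A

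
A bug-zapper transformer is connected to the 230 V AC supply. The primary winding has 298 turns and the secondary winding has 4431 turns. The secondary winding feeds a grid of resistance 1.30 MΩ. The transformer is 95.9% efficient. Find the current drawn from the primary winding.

V_s = 230 × 4431/298 = 3419.9 V.
I_s = V_s/R = 3419.9/(1.30×10^6) = 0.0026307 A.
P_out = V_s I_s = 3419.9 × 0.0026307 = 8.9967 W.
P_in = P_out/η = 8.9967/0.959 = 9.3813 W.
I_p = P_in/V_p = 9.3813/230 = 0.0408 A.

I_p ≈ 0.0408 A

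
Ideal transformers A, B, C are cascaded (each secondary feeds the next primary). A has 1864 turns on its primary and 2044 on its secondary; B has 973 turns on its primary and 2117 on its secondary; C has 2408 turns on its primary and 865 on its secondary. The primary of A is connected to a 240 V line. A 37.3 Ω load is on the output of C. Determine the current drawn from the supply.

After A: V = 240.00 × 2044/1864 = 263.18 V.
After B: V = 263.18 × 2117/973 = 572.60 V.
After C: V = 572.60 × 865/2408 = 205.69 V.
I_load = 205.69/37.3 = 5.5145 A, so P_out = 205.69 × 5.5145 = 1134.3 W.
All ideal ⇒ P_in = P_out, so I_supply = 1134.3/240 = 4.73 A.

I_supply ≈ 4.73 A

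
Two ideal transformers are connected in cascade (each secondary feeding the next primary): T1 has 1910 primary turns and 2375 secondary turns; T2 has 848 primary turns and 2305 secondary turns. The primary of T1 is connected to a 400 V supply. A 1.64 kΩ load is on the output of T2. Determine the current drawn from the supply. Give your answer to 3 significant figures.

I_supply ≈ 2.79 A

Secondary of T1: V = 400.00 × 2375/1910 = 497.38 V.
Secondary of T2: V = 497.38 × 2305/848 = 1352.0 V.
I_load = 1352.0/1640 = 0.82437 A, so P_out = 1352.0 × 0.82437 = 1114.5 W.
All ideal ⇒ P_in = P_out, so I_supply = 1114.5/400 = 2.79 A.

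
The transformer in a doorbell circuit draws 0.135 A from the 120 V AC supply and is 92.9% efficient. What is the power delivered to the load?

P_in = V_p I_p = 120 × 0.135 = 16.200 W.
P_out = η P_in = 0.929 × 16.200 = 15.0 W.

P_out ≈ 15.0 W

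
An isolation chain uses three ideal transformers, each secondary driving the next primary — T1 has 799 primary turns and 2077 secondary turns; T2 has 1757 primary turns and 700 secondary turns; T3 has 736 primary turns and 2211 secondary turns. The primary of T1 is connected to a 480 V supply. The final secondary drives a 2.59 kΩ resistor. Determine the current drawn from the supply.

I_supply ≈ 1.79 A

After T1: V = 480.00 × 2077/799 = 1247.8 V.
After T2: V = 1247.8 × 700/1757 = 497.12 V.
After T3: V = 497.12 × 2211/736 = 1493.4 V.
I_load = 1493.4/2590 = 0.57659 A, so P_out = 1493.4 × 0.57659 = 861.07 W.
All ideal ⇒ P_in = P_out, so I_supply = 861.07/480 = 1.79 A.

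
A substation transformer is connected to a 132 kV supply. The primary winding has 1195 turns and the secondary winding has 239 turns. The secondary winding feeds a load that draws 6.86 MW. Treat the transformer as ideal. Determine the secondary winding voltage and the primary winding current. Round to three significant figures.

V_s ≈ 26400 V, I_p ≈ 52.0 A

V_s = V_p × N_s/N_p = 132000 × 239/1195 = 26400 V.
I_s = P/V_s = 6.86×10^6/26400 = 259.85 A.
I_p = I_s × N_s/N_p = 259.85 × 239/1195 = 52.0 A.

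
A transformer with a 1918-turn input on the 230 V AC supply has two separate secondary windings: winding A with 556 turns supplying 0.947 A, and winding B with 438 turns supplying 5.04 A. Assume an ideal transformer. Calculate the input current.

I_in ≈ 1.43 A

V_A = 230 × 556/1918 = 66.674 V; V_B = 230 × 438/1918 = 52.523 V.
P_out = V_A I_A + V_B I_B = 66.674×0.947 + 52.523×5.04 = 63.140 + 264.72 = 327.86 W.
Ideal ⇒ P_in = P_out, so I_in = P_out/V_in = 327.86/230 = 1.43 A.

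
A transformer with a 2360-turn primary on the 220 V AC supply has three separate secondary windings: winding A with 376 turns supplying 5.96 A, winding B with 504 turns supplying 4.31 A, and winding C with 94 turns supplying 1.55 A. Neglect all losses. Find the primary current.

V_A = 220 × 376/2360 = 35.051 V; V_B = 220 × 504/2360 = 46.983 V; V_C = 220 × 94/2360 = 8.7627 V.
P_out = V_A I_A + V_B I_B + V_C I_C = 35.051×5.96 + 46.983×4.31 + 8.7627×1.55 = 208.90 + 202.50 + 13.582 = 424.98 W.
Ideal ⇒ P_in = P_out, so I_p = P_out/V_p = 424.98/220 = 1.93 A.

I_p ≈ 1.93 A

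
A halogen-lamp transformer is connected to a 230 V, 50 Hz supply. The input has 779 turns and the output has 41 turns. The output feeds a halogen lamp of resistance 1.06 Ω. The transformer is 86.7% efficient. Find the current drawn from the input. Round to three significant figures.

I_in ≈ 0.693 A

V_out = 230 × 41/779 = 12.105 V.
I_out = V_out/R = 12.105/1.06 = 11.420 A.
P_out = V_out I_out = 12.105 × 11.420 = 138.24 W.
P_in = P_out/η = 138.24/0.867 = 159.45 W.
I_in = P_in/V_in = 159.45/230 = 0.693 A.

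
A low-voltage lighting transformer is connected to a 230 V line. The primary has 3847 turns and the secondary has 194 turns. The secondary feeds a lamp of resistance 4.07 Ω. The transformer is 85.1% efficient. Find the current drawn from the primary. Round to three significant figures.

I_p ≈ 0.169 A

V_s = 230 × 194/3847 = 11.599 V.
I_s = V_s/R = 11.599/4.07 = 2.8498 A.
P_out = V_s I_s = 11.599 × 2.8498 = 33.054 W.
P_in = P_out/η = 33.054/0.851 = 38.841 W.
I_p = P_in/V_p = 38.841/230 = 0.169 A.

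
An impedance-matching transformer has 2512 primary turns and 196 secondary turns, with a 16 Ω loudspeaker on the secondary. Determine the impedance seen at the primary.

Z_p = (N_p/N_s)² × Z_s = (2512/196)² × 16 = 2630 Ω.

Z_p ≈ 2630 Ω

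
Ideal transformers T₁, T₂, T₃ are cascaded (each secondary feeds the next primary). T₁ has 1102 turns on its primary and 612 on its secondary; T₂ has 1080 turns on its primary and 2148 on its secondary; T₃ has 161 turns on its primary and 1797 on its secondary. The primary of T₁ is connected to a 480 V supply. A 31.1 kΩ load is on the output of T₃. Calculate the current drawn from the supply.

I_supply ≈ 2.35 A

After T₁: V = 480.00 × 612/1102 = 266.57 V.
After T₂: V = 266.57 × 2148/1080 = 530.18 V.
After T₃: V = 530.18 × 1797/161 = 5917.6 V.
I_load = 5917.6/31100 = 0.19028 A, so P_out = 5917.6 × 0.19028 = 1126.0 W.
All ideal ⇒ P_in = P_out, so I_supply = 1126.0/480 = 2.35 A.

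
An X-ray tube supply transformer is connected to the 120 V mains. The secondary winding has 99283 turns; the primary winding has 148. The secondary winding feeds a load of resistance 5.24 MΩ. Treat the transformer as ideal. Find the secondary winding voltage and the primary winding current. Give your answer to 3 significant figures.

V_s = V_p × N_s/N_p = 120 × 99283/148 = 80500 V.
I_s = V_s/R = 80500/(5.24×10^6) = 0.015363 A.
I_p = I_s × N_s/N_p = 0.015363 × 99283/148 = 10.3 A.

V_s ≈ 80500 V, I_p ≈ 10.3 A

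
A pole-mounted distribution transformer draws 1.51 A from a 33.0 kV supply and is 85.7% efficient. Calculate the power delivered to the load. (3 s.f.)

P_out ≈ 42700 W

P_in = V_p I_p = 33000 × 1.51 = 49830 W.
P_out = η P_in = 0.857 × 49830 = 42700 W.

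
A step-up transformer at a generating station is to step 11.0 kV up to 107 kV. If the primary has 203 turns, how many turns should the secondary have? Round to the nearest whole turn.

N_s = 1975 turns

N_s/N_p = V_s/V_p, so N_s = 203 × 107000/11000 = 1974.6 ≈ 1975 turns.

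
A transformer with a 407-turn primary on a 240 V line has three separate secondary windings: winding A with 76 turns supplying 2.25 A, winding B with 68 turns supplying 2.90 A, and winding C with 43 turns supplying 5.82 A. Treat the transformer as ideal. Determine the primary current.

V_A = 240 × 76/407 = 44.816 V; V_B = 240 × 68/407 = 40.098 V; V_C = 240 × 43/407 = 25.356 V.
P_out = V_A I_A + V_B I_B + V_C I_C = 44.816×2.25 + 40.098×2.90 + 25.356×5.82 = 100.84 + 116.29 + 147.57 = 364.69 W.
Ideal ⇒ P_in = P_out, so I_p = P_out/V_p = 364.69/240 = 1.52 A.

I_p ≈ 1.52 A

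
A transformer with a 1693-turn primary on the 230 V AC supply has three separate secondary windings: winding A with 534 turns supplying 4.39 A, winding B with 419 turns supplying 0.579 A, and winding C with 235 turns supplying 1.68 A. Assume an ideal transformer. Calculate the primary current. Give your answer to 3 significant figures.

I_p ≈ 1.76 A

V_A = 230 × 534/1693 = 72.546 V; V_B = 230 × 419/1693 = 56.923 V; V_C = 230 × 235/1693 = 31.926 V.
P_out = V_A I_A + V_B I_B + V_C I_C = 72.546×4.39 + 56.923×0.579 + 31.926×1.68 = 318.48 + 32.958 + 53.635 = 405.07 W.
Ideal ⇒ P_in = P_out, so I_p = P_out/V_p = 405.07/230 = 1.76 A.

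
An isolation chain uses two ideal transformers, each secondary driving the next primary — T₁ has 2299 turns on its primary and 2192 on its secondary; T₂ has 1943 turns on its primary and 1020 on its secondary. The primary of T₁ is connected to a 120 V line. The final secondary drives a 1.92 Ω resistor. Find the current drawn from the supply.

I_supply ≈ 15.7 A

Secondary of T₁: V = 120.00 × 2192/2299 = 114.41 V.
Secondary of T₂: V = 114.41 × 1020/1943 = 60.063 V.
I_load = 60.063/1.92 = 31.283 A, so P_out = 60.063 × 31.283 = 1879.0 W.
All ideal ⇒ P_in = P_out, so I_supply = 1879.0/120 = 15.7 A.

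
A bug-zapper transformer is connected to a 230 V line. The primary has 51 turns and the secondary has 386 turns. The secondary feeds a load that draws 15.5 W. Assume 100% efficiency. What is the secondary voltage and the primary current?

V_s = V_p × N_s/N_p = 230 × 386/51 = 1740.8 V.
I_s = P/V_s = 15.5/1740.8 = 0.0089040 A.
I_p = I_s × N_s/N_p = 0.0089040 × 386/51 = 0.0674 A.

V_s ≈ 1740 V, I_p ≈ 0.0674 A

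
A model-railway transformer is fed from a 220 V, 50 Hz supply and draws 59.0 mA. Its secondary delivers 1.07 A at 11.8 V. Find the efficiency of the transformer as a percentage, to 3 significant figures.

P_in = 220 × 0.0590 = 12.9800 W.
P_out = 11.8 × 1.07 = 12.6260 W.
η = P_out/P_in = 12.6260/12.9800 = 0.973.

η ≈ 97.3%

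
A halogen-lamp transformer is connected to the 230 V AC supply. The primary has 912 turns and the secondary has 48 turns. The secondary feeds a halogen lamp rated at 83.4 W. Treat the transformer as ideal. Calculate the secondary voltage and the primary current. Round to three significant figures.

V_s ≈ 12.1 V, I_p ≈ 0.363 A

V_s = V_p × N_s/N_p = 230 × 48/912 = 12.105 V.
I_s = P/V_s = 83.4/12.105 = 6.8896 A.
I_p = I_s × N_s/N_p = 6.8896 × 48/912 = 0.363 A.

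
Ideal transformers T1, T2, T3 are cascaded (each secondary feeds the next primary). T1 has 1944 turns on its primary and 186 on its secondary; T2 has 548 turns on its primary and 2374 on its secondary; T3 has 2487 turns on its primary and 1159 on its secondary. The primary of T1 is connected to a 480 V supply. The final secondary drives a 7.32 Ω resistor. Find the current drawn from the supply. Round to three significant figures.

I_supply ≈ 2.45 A

After T1: V = 480.00 × 186/1944 = 45.926 V.
After T2: V = 45.926 × 2374/548 = 198.96 V.
After T3: V = 198.96 × 1159/2487 = 92.718 V.
I_load = 92.718/7.32 = 12.666 A, so P_out = 92.718 × 12.666 = 1174.4 W.
All ideal ⇒ P_in = P_out, so I_supply = 1174.4/480 = 2.45 A.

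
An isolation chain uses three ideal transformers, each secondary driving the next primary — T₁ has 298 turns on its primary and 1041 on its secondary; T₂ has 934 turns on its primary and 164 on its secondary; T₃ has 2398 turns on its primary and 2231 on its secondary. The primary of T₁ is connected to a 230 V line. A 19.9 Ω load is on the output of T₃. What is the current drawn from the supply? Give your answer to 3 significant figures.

Secondary of T₁: V = 230.00 × 1041/298 = 803.46 V.
Secondary of T₂: V = 803.46 × 164/934 = 141.08 V.
Secondary of T₃: V = 141.08 × 2231/2398 = 131.25 V.
I_load = 131.25/19.9 = 6.5956 A, so P_out = 131.25 × 6.5956 = 865.70 W.
All ideal ⇒ P_in = P_out, so I_supply = 865.70/230 = 3.76 A.

I_supply ≈ 3.76 A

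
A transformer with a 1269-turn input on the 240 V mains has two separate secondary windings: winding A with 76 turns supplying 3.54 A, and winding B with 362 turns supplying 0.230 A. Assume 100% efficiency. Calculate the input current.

I_in ≈ 0.278 A

V_A = 240 × 76/1269 = 14.374 V; V_B = 240 × 362/1269 = 68.463 V.
P_out = V_A I_A + V_B I_B = 14.374×3.54 + 68.463×0.230 = 50.882 + 15.747 = 66.629 W.
Ideal ⇒ P_in = P_out, so I_in = P_out/V_in = 66.629/240 = 0.278 A.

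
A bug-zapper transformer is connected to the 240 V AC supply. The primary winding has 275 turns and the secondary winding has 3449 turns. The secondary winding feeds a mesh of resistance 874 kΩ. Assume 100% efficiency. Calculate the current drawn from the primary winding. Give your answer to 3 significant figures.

V_s = V_p × N_s/N_p = 240 × 3449/275 = 3010.0 V.
I_s = V_s/R = 3010.0/874000 = 0.0034440 A.
For an ideal transformer I_p N_p = I_s N_s, so I_p = 0.0034440 × 3449/275 = 0.0432 A.

I_p ≈ 0.0432 A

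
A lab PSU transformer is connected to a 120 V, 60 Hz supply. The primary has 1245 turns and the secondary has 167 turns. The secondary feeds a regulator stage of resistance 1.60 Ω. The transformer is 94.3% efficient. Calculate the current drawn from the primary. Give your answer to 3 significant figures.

I_p ≈ 1.43 A

V_s = 120 × 167/1245 = 16.096 V.
I_s = V_s/R = 16.096/1.60 = 10.060 A.
P_out = V_s I_s = 16.096 × 10.060 = 161.93 W.
P_in = P_out/η = 161.93/0.943 = 171.72 W.
I_p = P_in/V_p = 171.72/120 = 1.43 A.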